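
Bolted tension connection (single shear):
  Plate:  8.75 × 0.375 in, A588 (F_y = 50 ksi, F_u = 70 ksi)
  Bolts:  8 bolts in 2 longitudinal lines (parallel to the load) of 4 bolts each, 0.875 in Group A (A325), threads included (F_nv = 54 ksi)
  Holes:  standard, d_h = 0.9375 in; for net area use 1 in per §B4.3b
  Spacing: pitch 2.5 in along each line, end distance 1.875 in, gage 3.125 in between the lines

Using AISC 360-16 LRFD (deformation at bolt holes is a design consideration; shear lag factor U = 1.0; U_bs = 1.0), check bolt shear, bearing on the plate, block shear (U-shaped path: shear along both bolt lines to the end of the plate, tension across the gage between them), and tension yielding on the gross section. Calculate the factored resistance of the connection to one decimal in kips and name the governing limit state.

Bolt shear: A_b = π(0.875)²/4 = 0.60132 in². φR_n = 0.75 × 54 × 0.60132 × 8 × 1 = 194.8 kips.
Bearing (0.375 in plate, F_u = 70 ksi): end bolts L_c = 1.875 − 0.9375/2 = 1.40625, R_n = min(1.2×1.40625×0.375×70, 2.4×0.875×0.375×70) = 44.297 kips/bolt; interior L_c = 2.5 − 0.9375 = 1.5625, R_n = 49.219 kips/bolt. φR_n = 0.75 × (2×44.297 + 6×49.219) = 287.9 kips.
Block shear: shear path 2×[1.875+3×2.5] = 2×9.375 in, A_gv = 7.0313, A_nv = 2×(9.375 − 3.5×1)×0.375 = 4.4063 in²; tension across gage: (3.125 − 1×1)×0.375 = 0.79688 in². R_n = min(0.6×70×4.4063, 0.6×50×7.0313) + 1.0×70×0.79688 = min(185.06, 210.94) + 55.782 = 240.84 kips. φR_n = 0.75 × 240.84 = 180.6 kips.
Tension yield (gross): A_g = 8.75×0.375 = 3.2813 in². φR_n = 0.90 × 50 × 3.2813 = 147.7 kips.
Governing: min(194.8, 287.9, 180.6, 147.7) = 147.7 kips → gross-section yield.

147.7 kips (gross-section yield governs)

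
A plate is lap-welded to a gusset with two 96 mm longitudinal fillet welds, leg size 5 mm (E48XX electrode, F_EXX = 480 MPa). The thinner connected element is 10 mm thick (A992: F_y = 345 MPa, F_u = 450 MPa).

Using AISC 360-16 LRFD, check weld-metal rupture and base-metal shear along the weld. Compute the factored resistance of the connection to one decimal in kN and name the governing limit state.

Weld metal: throat = 0.707×5 = 3.535 mm, L = 2×96 = 192 mm. φR_n = 0.75 × 0.6 × 480 × 3.535 × 192 = 146.6 kN.
Base metal shear (10 mm plate): yield φR_n = 1.0×0.6×345×10×192 = 397.4 kN; rupture φR_n = 0.75×0.6×450×10×192 = 388.8 kN; take 388.8 kN (rupture).
Governing: min(146.6, 388.8) = 146.6 kN → weld metal.

146.6 kN (weld metal governs)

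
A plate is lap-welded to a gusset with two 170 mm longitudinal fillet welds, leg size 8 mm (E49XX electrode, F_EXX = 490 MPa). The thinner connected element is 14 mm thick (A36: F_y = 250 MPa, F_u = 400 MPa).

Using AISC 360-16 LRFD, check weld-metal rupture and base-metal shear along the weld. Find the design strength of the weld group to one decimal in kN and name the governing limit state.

Weld metal: throat = 0.707×8 = 5.656 mm, L = 2×170 = 340 mm. φR_n = 0.75 × 0.6 × 490 × 5.656 × 340 = 424.0 kN.
Base metal shear (14 mm plate): yield φR_n = 1.0×0.6×250×14×340 = 714.0 kN; rupture φR_n = 0.75×0.6×400×14×340 = 856.8 kN; take 714.0 kN (yield).
Governing: min(424.0, 714.0) = 424.0 kN → weld metal.

424.0 kN (weld metal governs)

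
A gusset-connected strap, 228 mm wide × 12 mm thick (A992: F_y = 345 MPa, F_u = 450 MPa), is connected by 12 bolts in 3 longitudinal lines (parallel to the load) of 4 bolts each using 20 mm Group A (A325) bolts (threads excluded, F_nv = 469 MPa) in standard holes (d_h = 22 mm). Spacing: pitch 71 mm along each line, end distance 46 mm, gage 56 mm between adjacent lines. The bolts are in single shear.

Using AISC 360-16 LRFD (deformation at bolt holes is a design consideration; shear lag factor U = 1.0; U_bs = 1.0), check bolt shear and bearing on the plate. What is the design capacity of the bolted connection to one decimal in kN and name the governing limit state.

Bolt shear: A_b = π(20)²/4 = 314.16 mm². φR_n = 0.75 × 469 × 314.16 × 12 × 1 = 1326.1 kN.
Bearing (12 mm plate, F_u = 450 MPa): end bolts L_c = 46 − 22/2 = 35, R_n = min(1.2×35×12×450, 2.4×20×12×450) = 226.8 kN/bolt; interior L_c = 71 − 22 = 49, R_n = 259.2 kN/bolt. φR_n = 0.75 × (3×226.8 + 9×259.2) = 2259.9 kN.
Governing: min(1326.1, 2259.9) = 1326.1 kN → bolt shear.

1326.1 kN (bolt shear governs)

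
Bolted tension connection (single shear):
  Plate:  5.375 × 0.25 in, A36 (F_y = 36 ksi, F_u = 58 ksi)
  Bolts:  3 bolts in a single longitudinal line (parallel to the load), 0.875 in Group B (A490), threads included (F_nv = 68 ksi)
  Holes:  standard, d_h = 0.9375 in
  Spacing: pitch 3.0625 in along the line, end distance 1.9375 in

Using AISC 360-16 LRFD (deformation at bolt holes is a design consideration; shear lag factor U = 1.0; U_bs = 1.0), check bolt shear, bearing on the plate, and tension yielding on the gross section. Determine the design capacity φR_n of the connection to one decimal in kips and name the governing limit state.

43.5 kips (gross-section yield governs)

Bolt shear: A_b = π(0.875)²/4 = 0.60132 in². φR_n = 0.75 × 68 × 0.60132 × 3 × 1 = 92.0 kips.
Bearing (0.25 in plate, F_u = 58 ksi): end bolts L_c = 1.9375 − 0.9375/2 = 1.46875, R_n = min(1.2×1.46875×0.25×58, 2.4×0.875×0.25×58) = 25.556 kips/bolt; interior L_c = 3.0625 − 0.9375 = 2.125, R_n = 30.45 kips/bolt. φR_n = 0.75 × (1×25.556 + 2×30.45) = 64.8 kips.
Tension yield (gross): A_g = 5.375×0.25 = 1.3438 in². φR_n = 0.90 × 36 × 1.3438 = 43.5 kips.
Governing: min(92.0, 64.8, 43.5) = 43.5 kips → gross-section yield.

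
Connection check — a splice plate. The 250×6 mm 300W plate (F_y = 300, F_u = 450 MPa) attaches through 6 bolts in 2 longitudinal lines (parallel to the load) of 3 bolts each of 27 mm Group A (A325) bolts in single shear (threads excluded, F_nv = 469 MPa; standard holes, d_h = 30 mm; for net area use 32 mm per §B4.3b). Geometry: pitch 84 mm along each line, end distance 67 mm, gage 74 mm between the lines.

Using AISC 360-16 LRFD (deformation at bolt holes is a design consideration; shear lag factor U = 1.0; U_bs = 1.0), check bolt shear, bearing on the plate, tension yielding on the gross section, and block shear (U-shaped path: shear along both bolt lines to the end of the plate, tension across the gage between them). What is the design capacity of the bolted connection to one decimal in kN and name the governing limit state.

Bolt shear: A_b = π(27)²/4 = 572.56 mm². φR_n = 0.75 × 469 × 572.56 × 6 × 1 = 1208.4 kN.
Bearing (6 mm plate, F_u = 450 MPa): end bolts L_c = 67 − 30/2 = 52, R_n = min(1.2×52×6×450, 2.4×27×6×450) = 168.48 kN/bolt; interior L_c = 84 − 30 = 54, R_n = 174.96 kN/bolt. φR_n = 0.75 × (2×168.48 + 4×174.96) = 777.6 kN.
Tension yield (gross): A_g = 250×6 = 1500 mm². φR_n = 0.90 × 300 × 1500 = 405.0 kN.
Block shear: shear path 2×[67+2×84] = 2×235 mm, A_gv = 2820, A_nv = 2×(235 − 2.5×32)×6 = 1860 mm²; tension across gage: (74 − 1×32)×6 = 252 mm². R_n = min(0.6×450×1860, 0.6×300×2820) + 1.0×450×252 = min(502.2, 507.6) + 113.4 = 615.6 kN. φR_n = 0.75 × 615.6 = 461.7 kN.
Governing: min(1208.4, 777.6, 405.0, 461.7) = 405.0 kN → gross-section yield.

405.0 kN (gross-section yield governs)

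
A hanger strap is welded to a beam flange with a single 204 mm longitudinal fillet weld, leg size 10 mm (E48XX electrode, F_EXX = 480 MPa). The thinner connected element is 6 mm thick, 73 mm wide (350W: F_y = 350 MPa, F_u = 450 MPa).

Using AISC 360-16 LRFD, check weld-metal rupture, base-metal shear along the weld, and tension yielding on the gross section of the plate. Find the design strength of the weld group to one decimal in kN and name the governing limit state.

Weld metal: throat = 0.707×10 = 7.07 mm, L = 204 mm. φR_n = 0.75 × 0.6 × 480 × 7.07 × 204 = 311.5 kN.
Base metal shear (6 mm plate): yield φR_n = 1.0×0.6×350×6×204 = 257.0 kN; rupture φR_n = 0.75×0.6×450×6×204 = 247.9 kN; take 247.9 kN (rupture).
Tension yield (gross): A_g = 73×6 = 438 mm². φR_n = 0.90 × 350 × 438 = 138.0 kN.
Governing: min(311.5, 247.9, 138.0) = 138.0 kN → gross-section yield.

138.0 kN (gross-section yield governs)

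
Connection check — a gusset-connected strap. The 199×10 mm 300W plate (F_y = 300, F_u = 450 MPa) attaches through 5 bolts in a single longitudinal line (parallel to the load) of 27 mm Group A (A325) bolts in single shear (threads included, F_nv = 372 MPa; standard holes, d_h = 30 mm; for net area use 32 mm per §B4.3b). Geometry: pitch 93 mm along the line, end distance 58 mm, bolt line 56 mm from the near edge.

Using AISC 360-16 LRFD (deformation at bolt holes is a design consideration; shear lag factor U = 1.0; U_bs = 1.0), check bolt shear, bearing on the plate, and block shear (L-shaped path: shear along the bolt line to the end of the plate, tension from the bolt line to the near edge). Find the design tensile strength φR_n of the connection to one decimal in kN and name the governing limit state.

Bolt shear: A_b = π(27)²/4 = 572.56 mm². φR_n = 0.75 × 372 × 572.56 × 5 × 1 = 798.7 kN.
Bearing (10 mm plate, F_u = 450 MPa): end bolts L_c = 58 − 30/2 = 43, R_n = min(1.2×43×10×450, 2.4×27×10×450) = 232.2 kN/bolt; interior L_c = 93 − 30 = 63, R_n = 291.6 kN/bolt. φR_n = 0.75 × (1×232.2 + 4×291.6) = 1049.0 kN.
Block shear: shear path 1×[58+4×93] = 1×430 mm, A_gv = 4300, A_nv = 1×(430 − 4.5×32)×10 = 2860 mm²; tension to near edge: (56 − 0.5×32)×10 = 400 mm². R_n = min(0.6×450×2860, 0.6×300×4300) + 1.0×450×400 = min(772.2, 774) + 180 = 952.2 kN. φR_n = 0.75 × 952.2 = 714.2 kN.
Governing: min(798.7, 1049.0, 714.2) = 714.2 kN → block shear.

714.2 kN (block shear governs)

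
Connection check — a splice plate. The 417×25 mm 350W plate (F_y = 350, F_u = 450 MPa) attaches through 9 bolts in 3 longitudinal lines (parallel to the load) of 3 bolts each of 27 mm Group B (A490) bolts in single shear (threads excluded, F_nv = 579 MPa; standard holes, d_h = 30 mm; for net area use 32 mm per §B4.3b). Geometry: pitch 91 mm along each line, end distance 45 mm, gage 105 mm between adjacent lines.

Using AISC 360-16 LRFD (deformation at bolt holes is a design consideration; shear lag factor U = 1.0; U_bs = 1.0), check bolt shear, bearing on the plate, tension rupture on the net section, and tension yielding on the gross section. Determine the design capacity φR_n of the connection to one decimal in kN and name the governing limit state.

2237.7 kN (bolt shear governs)

Bolt shear: A_b = π(27)²/4 = 572.56 mm². φR_n = 0.75 × 579 × 572.56 × 9 × 1 = 2237.7 kN.
Bearing (25 mm plate, F_u = 450 MPa): end bolts L_c = 45 − 30/2 = 30, R_n = min(1.2×30×25×450, 2.4×27×25×450) = 405 kN/bolt; interior L_c = 91 − 30 = 61, R_n = 729 kN/bolt. φR_n = 0.75 × (3×405 + 6×729) = 4191.8 kN.
Tension rupture (net): A_n = (417 − 3×32)×25 = 8025 mm² (U = 1.0, A_e = A_n). φR_n = 0.75 × 450 × 8025 = 2708.4 kN.
Tension yield (gross): A_g = 417×25 = 10425 mm². φR_n = 0.90 × 350 × 10425 = 3283.9 kN.
Governing: min(2237.7, 4191.8, 2708.4, 3283.9) = 2237.7 kN → bolt shear.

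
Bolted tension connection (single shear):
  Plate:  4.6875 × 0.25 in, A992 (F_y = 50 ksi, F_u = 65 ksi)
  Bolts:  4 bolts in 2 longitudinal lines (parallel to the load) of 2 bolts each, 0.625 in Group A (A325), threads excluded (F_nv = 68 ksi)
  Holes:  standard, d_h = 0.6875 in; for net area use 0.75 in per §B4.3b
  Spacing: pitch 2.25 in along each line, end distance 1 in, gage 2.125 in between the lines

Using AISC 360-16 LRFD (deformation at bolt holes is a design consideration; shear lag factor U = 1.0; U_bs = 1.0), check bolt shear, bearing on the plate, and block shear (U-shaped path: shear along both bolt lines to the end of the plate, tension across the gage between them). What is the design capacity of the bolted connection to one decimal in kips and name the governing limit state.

47.8 kips (block shear governs)

Bolt shear: A_b = π(0.625)²/4 = 0.3068 in². φR_n = 0.75 × 68 × 0.3068 × 4 × 1 = 62.6 kips.
Bearing (0.25 in plate, F_u = 65 ksi): end bolts L_c = 1 − 0.6875/2 = 0.65625, R_n = min(1.2×0.65625×0.25×65, 2.4×0.625×0.25×65) = 12.797 kips/bolt; interior L_c = 2.25 − 0.6875 = 1.5625, R_n = 24.375 kips/bolt. φR_n = 0.75 × (2×12.797 + 2×24.375) = 55.8 kips.
Block shear: shear path 2×[1+1×2.25] = 2×3.25 in, A_gv = 1.625, A_nv = 2×(3.25 − 1.5×0.75)×0.25 = 1.0625 in²; tension across gage: (2.125 − 1×0.75)×0.25 = 0.34375 in². R_n = min(0.6×65×1.0625, 0.6×50×1.625) + 1.0×65×0.34375 = min(41.438, 48.75) + 22.344 = 63.782 kips. φR_n = 0.75 × 63.782 = 47.8 kips.
Governing: min(62.6, 55.8, 47.8) = 47.8 kips → block shear.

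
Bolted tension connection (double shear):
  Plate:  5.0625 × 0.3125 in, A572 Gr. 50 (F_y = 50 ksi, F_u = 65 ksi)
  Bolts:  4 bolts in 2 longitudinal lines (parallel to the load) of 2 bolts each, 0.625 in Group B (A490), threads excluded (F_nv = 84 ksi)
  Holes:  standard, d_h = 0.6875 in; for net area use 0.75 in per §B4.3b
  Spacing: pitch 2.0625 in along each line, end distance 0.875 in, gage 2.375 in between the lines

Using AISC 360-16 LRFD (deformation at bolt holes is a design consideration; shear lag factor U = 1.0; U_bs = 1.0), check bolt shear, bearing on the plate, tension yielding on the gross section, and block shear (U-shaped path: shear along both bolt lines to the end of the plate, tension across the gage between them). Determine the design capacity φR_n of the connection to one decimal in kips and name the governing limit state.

57.9 kips (block shear governs)

Bolt shear: A_b = π(0.625)²/4 = 0.3068 in². φR_n = 0.75 × 84 × 0.3068 × 4 × 2 = 154.6 kips.
Bearing (0.3125 in plate, F_u = 65 ksi): end bolts L_c = 0.875 − 0.6875/2 = 0.53125, R_n = min(1.2×0.53125×0.3125×65, 2.4×0.625×0.3125×65) = 12.949 kips/bolt; interior L_c = 2.0625 − 0.6875 = 1.375, R_n = 30.469 kips/bolt. φR_n = 0.75 × (2×12.949 + 2×30.469) = 65.1 kips.
Tension yield (gross): A_g = 5.0625×0.3125 = 1.582 in². φR_n = 0.90 × 50 × 1.582 = 71.2 kips.
Block shear: shear path 2×[0.875+1×2.0625] = 2×2.9375 in, A_gv = 1.8359, A_nv = 2×(2.9375 − 1.5×0.75)×0.3125 = 1.1328 in²; tension across gage: (2.375 − 1×0.75)×0.3125 = 0.50781 in². R_n = min(0.6×65×1.1328, 0.6×50×1.8359) + 1.0×65×0.50781 = min(44.179, 55.077) + 33.008 = 77.187 kips. φR_n = 0.75 × 77.187 = 57.9 kips.
Governing: min(154.6, 65.1, 71.2, 57.9) = 57.9 kips → block shear.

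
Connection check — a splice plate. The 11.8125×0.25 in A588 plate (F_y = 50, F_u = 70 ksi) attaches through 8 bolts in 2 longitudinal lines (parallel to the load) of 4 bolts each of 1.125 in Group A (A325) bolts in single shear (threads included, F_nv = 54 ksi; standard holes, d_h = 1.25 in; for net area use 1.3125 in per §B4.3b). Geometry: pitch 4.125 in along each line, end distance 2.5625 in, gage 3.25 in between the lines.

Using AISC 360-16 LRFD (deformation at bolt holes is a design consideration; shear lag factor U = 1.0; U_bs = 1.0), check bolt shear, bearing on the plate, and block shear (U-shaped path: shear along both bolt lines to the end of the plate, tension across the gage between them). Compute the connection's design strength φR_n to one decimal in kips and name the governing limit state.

Bolt shear: A_b = π(1.125)²/4 = 0.99402 in². φR_n = 0.75 × 54 × 0.99402 × 8 × 1 = 322.1 kips.
Bearing (0.25 in plate, F_u = 70 ksi): end bolts L_c = 2.5625 − 1.25/2 = 1.9375, R_n = min(1.2×1.9375×0.25×70, 2.4×1.125×0.25×70) = 40.688 kips/bolt; interior L_c = 4.125 − 1.25 = 2.875, R_n = 47.25 kips/bolt. φR_n = 0.75 × (2×40.688 + 6×47.25) = 273.7 kips.
Block shear: shear path 2×[2.5625+3×4.125] = 2×14.9375 in, A_gv = 7.4688, A_nv = 2×(14.9375 − 3.5×1.3125)×0.25 = 5.1719 in²; tension across gage: (3.25 − 1×1.3125)×0.25 = 0.48438 in². R_n = min(0.6×70×5.1719, 0.6×50×7.4688) + 1.0×70×0.48438 = min(217.22, 224.06) + 33.907 = 251.13 kips. φR_n = 0.75 × 251.13 = 188.3 kips.
Governing: min(322.1, 273.7, 188.3) = 188.3 kips → block shear.

188.3 kips (block shear governs)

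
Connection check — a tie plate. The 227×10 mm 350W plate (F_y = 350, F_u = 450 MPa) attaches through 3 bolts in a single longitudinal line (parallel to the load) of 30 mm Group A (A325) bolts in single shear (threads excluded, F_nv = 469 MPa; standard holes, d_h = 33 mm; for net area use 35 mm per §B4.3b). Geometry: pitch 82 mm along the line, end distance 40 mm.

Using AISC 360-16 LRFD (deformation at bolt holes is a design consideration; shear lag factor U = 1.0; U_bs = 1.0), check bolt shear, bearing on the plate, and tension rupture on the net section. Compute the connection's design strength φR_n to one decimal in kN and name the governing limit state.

Bolt shear: A_b = π(30)²/4 = 706.86 mm². φR_n = 0.75 × 469 × 706.86 × 3 × 1 = 745.9 kN.
Bearing (10 mm plate, F_u = 450 MPa): end bolts L_c = 40 − 33/2 = 23.5, R_n = min(1.2×23.5×10×450, 2.4×30×10×450) = 126.9 kN/bolt; interior L_c = 82 − 33 = 49, R_n = 264.6 kN/bolt. φR_n = 0.75 × (1×126.9 + 2×264.6) = 492.1 kN.
Tension rupture (net): A_n = (227 − 1×35)×10 = 1920 mm² (U = 1.0, A_e = A_n). φR_n = 0.75 × 450 × 1920 = 648.0 kN.
Governing: min(745.9, 492.1, 648.0) = 492.1 kN → bearing.

492.1 kN (bearing governs)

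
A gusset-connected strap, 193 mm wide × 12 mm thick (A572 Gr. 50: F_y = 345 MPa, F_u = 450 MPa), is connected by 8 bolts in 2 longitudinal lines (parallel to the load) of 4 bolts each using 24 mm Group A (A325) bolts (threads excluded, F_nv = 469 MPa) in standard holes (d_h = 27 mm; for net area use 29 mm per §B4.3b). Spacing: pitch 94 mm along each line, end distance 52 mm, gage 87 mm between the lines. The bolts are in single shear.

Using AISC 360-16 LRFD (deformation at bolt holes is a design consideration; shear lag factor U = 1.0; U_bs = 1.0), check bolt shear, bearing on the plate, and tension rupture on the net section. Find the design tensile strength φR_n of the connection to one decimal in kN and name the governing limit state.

546.8 kN (net-section rupture governs)

Bolt shear: A_b = π(24)²/4 = 452.39 mm². φR_n = 0.75 × 469 × 452.39 × 8 × 1 = 1273.0 kN.
Bearing (12 mm plate, F_u = 450 MPa): end bolts L_c = 52 − 27/2 = 38.5, R_n = min(1.2×38.5×12×450, 2.4×24×12×450) = 249.48 kN/bolt; interior L_c = 94 − 27 = 67, R_n = 311.04 kN/bolt. φR_n = 0.75 × (2×249.48 + 6×311.04) = 1773.9 kN.
Tension rupture (net): A_n = (193 − 2×29)×12 = 1620 mm² (U = 1.0, A_e = A_n). φR_n = 0.75 × 450 × 1620 = 546.8 kN.
Governing: min(1273.0, 1773.9, 546.8) = 546.8 kN → net-section rupture.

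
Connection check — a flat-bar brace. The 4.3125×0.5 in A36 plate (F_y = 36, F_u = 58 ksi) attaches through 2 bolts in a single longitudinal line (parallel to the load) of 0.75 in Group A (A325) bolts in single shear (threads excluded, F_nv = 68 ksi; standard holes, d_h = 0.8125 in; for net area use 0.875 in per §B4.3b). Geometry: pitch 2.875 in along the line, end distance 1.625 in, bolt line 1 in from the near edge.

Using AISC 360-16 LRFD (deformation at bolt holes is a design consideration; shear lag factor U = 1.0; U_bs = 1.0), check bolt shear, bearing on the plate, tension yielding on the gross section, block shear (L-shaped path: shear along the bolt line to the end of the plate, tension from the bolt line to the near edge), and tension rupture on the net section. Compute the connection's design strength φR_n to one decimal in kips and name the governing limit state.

45.1 kips (bolt shear governs)

Bolt shear: A_b = π(0.75)²/4 = 0.44179 in². φR_n = 0.75 × 68 × 0.44179 × 2 × 1 = 45.1 kips.
Bearing (0.5 in plate, F_u = 58 ksi): end bolts L_c = 1.625 − 0.8125/2 = 1.21875, R_n = min(1.2×1.21875×0.5×58, 2.4×0.75×0.5×58) = 42.413 kips/bolt; interior L_c = 2.875 − 0.8125 = 2.0625, R_n = 52.2 kips/bolt. φR_n = 0.75 × (1×42.413 + 1×52.2) = 71.0 kips.
Tension yield (gross): A_g = 4.3125×0.5 = 2.1563 in². φR_n = 0.90 × 36 × 2.1563 = 69.9 kips.
Block shear: shear path 1×[1.625+1×2.875] = 1×4.5 in, A_gv = 2.25, A_nv = 1×(4.5 − 1.5×0.875)×0.5 = 1.5938 in²; tension to near edge: (1 − 0.5×0.875)×0.5 = 0.28125 in². R_n = min(0.6×58×1.5938, 0.6×36×2.25) + 1.0×58×0.28125 = min(55.464, 48.6) + 16.313 = 64.913 kips. φR_n = 0.75 × 64.913 = 48.7 kips.
Tension rupture (net): A_n = (4.3125 − 1×0.875)×0.5 = 1.7188 in² (U = 1.0, A_e = A_n). φR_n = 0.75 × 58 × 1.7188 = 74.8 kips.
Governing: min(45.1, 71.0, 69.9, 48.7, 74.8) = 45.1 kips → bolt shear.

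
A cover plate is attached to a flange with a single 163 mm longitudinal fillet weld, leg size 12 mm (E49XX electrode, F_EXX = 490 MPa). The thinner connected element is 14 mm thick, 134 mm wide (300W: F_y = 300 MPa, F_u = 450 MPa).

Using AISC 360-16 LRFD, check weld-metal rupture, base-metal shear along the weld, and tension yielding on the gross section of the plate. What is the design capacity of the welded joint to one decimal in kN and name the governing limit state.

Weld metal: throat = 0.707×12 = 8.484 mm, L = 163 mm. φR_n = 0.75 × 0.6 × 490 × 8.484 × 163 = 304.9 kN.
Base metal shear (14 mm plate): yield φR_n = 1.0×0.6×300×14×163 = 410.8 kN; rupture φR_n = 0.75×0.6×450×14×163 = 462.1 kN; take 410.8 kN (yield).
Tension yield (gross): A_g = 134×14 = 1876 mm². φR_n = 0.90 × 300 × 1876 = 506.5 kN.
Governing: min(304.9, 410.8, 506.5) = 304.9 kN → weld metal.

304.9 kN (weld metal governs)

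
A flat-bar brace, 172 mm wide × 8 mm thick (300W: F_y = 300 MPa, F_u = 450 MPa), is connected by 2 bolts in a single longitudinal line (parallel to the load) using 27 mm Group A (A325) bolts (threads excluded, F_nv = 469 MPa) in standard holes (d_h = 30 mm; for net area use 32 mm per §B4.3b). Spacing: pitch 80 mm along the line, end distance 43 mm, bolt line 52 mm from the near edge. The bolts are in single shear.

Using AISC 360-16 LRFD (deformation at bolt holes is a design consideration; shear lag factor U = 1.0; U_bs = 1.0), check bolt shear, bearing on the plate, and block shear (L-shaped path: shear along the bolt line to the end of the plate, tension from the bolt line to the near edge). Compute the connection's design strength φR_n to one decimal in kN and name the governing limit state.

218.7 kN (block shear governs)

Bolt shear: A_b = π(27)²/4 = 572.56 mm². φR_n = 0.75 × 469 × 572.56 × 2 × 1 = 402.8 kN.
Bearing (8 mm plate, F_u = 450 MPa): end bolts L_c = 43 − 30/2 = 28, R_n = min(1.2×28×8×450, 2.4×27×8×450) = 120.96 kN/bolt; interior L_c = 80 − 30 = 50, R_n = 216 kN/bolt. φR_n = 0.75 × (1×120.96 + 1×216) = 252.7 kN.
Block shear: shear path 1×[43+1×80] = 1×123 mm, A_gv = 984, A_nv = 1×(123 − 1.5×32)×8 = 600 mm²; tension to near edge: (52 − 0.5×32)×8 = 288 mm². R_n = min(0.6×450×600, 0.6×300×984) + 1.0×450×288 = min(162, 177.12) + 129.6 = 291.6 kN. φR_n = 0.75 × 291.6 = 218.7 kN.
Governing: min(402.8, 252.7, 218.7) = 218.7 kN → block shear.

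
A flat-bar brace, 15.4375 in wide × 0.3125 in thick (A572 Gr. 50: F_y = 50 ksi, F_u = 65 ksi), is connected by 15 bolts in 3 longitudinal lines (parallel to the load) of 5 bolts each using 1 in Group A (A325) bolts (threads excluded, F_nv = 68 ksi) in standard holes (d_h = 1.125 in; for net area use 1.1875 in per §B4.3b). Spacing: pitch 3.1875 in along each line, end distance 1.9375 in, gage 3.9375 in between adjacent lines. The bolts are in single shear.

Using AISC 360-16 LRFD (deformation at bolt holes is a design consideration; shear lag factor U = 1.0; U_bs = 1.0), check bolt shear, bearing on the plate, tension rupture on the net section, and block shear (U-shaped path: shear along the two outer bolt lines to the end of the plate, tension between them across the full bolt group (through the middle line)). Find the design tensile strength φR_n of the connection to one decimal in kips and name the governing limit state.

Bolt shear: A_b = π(1)²/4 = 0.7854 in². φR_n = 0.75 × 68 × 0.7854 × 15 × 1 = 600.8 kips.
Bearing (0.3125 in plate, F_u = 65 ksi): end bolts L_c = 1.9375 − 1.125/2 = 1.375, R_n = min(1.2×1.375×0.3125×65, 2.4×1×0.3125×65) = 33.516 kips/bolt; interior L_c = 3.1875 − 1.125 = 2.0625, R_n = 48.75 kips/bolt. φR_n = 0.75 × (3×33.516 + 12×48.75) = 514.2 kips.
Tension rupture (net): A_n = (15.4375 − 3×1.1875)×0.3125 = 3.7109 in² (U = 1.0, A_e = A_n). φR_n = 0.75 × 65 × 3.7109 = 180.9 kips.
Block shear: shear path 2×[1.9375+4×3.1875] = 2×14.6875 in, A_gv = 9.1797, A_nv = 2×(14.6875 − 4.5×1.1875)×0.3125 = 5.8398 in²; tension across gage: (7.875 − 2×1.1875)×0.3125 = 1.7188 in². R_n = min(0.6×65×5.8398, 0.6×50×9.1797) + 1.0×65×1.7188 = min(227.75, 275.39) + 111.72 = 339.47 kips. φR_n = 0.75 × 339.47 = 254.6 kips.
Governing: min(600.8, 514.2, 180.9, 254.6) = 180.9 kips → net-section rupture.

180.9 kips (net-section rupture governs)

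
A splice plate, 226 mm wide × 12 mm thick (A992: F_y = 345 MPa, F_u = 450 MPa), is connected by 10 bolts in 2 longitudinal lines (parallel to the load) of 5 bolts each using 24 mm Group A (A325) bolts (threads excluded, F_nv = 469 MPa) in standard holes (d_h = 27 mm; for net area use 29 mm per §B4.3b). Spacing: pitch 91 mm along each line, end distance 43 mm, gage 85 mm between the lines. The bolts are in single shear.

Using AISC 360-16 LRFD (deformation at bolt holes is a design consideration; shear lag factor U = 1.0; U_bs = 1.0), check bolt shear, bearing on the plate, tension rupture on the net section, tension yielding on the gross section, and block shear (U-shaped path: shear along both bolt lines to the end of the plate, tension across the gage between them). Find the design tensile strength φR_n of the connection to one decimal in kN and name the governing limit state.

680.4 kN (net-section rupture governs)

Bolt shear: A_b = π(24)²/4 = 452.39 mm². φR_n = 0.75 × 469 × 452.39 × 10 × 1 = 1591.3 kN.
Bearing (12 mm plate, F_u = 450 MPa): end bolts L_c = 43 − 27/2 = 29.5, R_n = min(1.2×29.5×12×450, 2.4×24×12×450) = 191.16 kN/bolt; interior L_c = 91 − 27 = 64, R_n = 311.04 kN/bolt. φR_n = 0.75 × (2×191.16 + 8×311.04) = 2153.0 kN.
Tension rupture (net): A_n = (226 − 2×29)×12 = 2016 mm² (U = 1.0, A_e = A_n). φR_n = 0.75 × 450 × 2016 = 680.4 kN.
Tension yield (gross): A_g = 226×12 = 2712 mm². φR_n = 0.90 × 345 × 2712 = 842.1 kN.
Block shear: shear path 2×[43+4×91] = 2×407 mm, A_gv = 9768, A_nv = 2×(407 − 4.5×29)×12 = 6636 mm²; tension across gage: (85 − 1×29)×12 = 672 mm². R_n = min(0.6×450×6636, 0.6×345×9768) + 1.0×450×672 = min(1791.7, 2022) + 302.4 = 2094.1 kN. φR_n = 0.75 × 2094.1 = 1570.6 kN.
Governing: min(1591.3, 2153.0, 680.4, 842.1, 1570.6) = 680.4 kN → net-section rupture.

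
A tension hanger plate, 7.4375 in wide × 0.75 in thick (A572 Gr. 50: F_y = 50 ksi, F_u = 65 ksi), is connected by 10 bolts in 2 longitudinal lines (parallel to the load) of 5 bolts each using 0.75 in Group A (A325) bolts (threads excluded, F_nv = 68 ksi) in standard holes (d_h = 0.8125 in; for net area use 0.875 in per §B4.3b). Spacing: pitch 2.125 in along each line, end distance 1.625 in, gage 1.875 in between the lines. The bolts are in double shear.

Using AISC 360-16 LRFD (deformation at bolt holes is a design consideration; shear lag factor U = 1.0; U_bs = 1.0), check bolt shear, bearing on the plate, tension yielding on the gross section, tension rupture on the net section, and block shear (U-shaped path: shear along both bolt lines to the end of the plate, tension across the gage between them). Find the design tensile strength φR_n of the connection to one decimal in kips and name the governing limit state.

Bolt shear: A_b = π(0.75)²/4 = 0.44179 in². φR_n = 0.75 × 68 × 0.44179 × 10 × 2 = 450.6 kips.
Bearing (0.75 in plate, F_u = 65 ksi): end bolts L_c = 1.625 − 0.8125/2 = 1.21875, R_n = min(1.2×1.21875×0.75×65, 2.4×0.75×0.75×65) = 71.297 kips/bolt; interior L_c = 2.125 − 0.8125 = 1.3125, R_n = 76.781 kips/bolt. φR_n = 0.75 × (2×71.297 + 8×76.781) = 567.6 kips.
Tension yield (gross): A_g = 7.4375×0.75 = 5.5781 in². φR_n = 0.90 × 50 × 5.5781 = 251.0 kips.
Tension rupture (net): A_n = (7.4375 − 2×0.875)×0.75 = 4.2656 in² (U = 1.0, A_e = A_n). φR_n = 0.75 × 65 × 4.2656 = 207.9 kips.
Block shear: shear path 2×[1.625+4×2.125] = 2×10.125 in, A_gv = 15.188, A_nv = 2×(10.125 − 4.5×0.875)×0.75 = 9.2813 in²; tension across gage: (1.875 − 1×0.875)×0.75 = 0.75 in². R_n = min(0.6×65×9.2813, 0.6×50×15.188) + 1.0×65×0.75 = min(361.97, 455.64) + 48.75 = 410.72 kips. φR_n = 0.75 × 410.72 = 308.0 kips.
Governing: min(450.6, 567.6, 251.0, 207.9, 308.0) = 207.9 kips → net-section rupture.

207.9 kips (net-section rupture governs)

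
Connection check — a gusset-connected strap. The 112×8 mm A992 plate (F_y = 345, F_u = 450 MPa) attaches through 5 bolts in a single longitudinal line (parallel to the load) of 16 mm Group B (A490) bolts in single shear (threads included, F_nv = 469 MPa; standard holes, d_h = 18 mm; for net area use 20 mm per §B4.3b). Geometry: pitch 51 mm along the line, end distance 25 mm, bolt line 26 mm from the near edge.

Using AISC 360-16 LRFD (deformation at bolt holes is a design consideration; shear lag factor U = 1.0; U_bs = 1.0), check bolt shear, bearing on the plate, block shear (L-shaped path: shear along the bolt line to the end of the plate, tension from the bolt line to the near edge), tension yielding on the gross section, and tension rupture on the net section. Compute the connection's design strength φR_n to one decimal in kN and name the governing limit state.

248.4 kN (net-section rupture governs)

Bolt shear: A_b = π(16)²/4 = 201.06 mm². φR_n = 0.75 × 469 × 201.06 × 5 × 1 = 353.6 kN.
Bearing (8 mm plate, F_u = 450 MPa): end bolts L_c = 25 − 18/2 = 16, R_n = min(1.2×16×8×450, 2.4×16×8×450) = 69.12 kN/bolt; interior L_c = 51 − 18 = 33, R_n = 138.24 kN/bolt. φR_n = 0.75 × (1×69.12 + 4×138.24) = 466.6 kN.
Block shear: shear path 1×[25+4×51] = 1×229 mm, A_gv = 1832, A_nv = 1×(229 − 4.5×20)×8 = 1112 mm²; tension to near edge: (26 − 0.5×20)×8 = 128 mm². R_n = min(0.6×450×1112, 0.6×345×1832) + 1.0×450×128 = min(300.24, 379.22) + 57.6 = 357.84 kN. φR_n = 0.75 × 357.84 = 268.4 kN.
Tension yield (gross): A_g = 112×8 = 896 mm². φR_n = 0.90 × 345 × 896 = 278.2 kN.
Tension rupture (net): A_n = (112 − 1×20)×8 = 736 mm² (U = 1.0, A_e = A_n). φR_n = 0.75 × 450 × 736 = 248.4 kN.
Governing: min(353.6, 466.6, 268.4, 278.2, 248.4) = 248.4 kN → net-section rupture.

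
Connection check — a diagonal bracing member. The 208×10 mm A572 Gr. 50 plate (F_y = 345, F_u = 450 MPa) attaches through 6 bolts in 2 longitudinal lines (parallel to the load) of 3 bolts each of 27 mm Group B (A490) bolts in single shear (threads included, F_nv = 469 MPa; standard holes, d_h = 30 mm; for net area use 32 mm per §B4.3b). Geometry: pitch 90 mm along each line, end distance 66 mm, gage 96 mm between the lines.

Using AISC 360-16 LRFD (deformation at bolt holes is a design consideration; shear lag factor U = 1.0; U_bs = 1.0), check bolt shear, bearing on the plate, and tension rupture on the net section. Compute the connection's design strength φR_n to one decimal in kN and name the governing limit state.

486.0 kN (net-section rupture governs)

Bolt shear: A_b = π(27)²/4 = 572.56 mm². φR_n = 0.75 × 469 × 572.56 × 6 × 1 = 1208.4 kN.
Bearing (10 mm plate, F_u = 450 MPa): end bolts L_c = 66 − 30/2 = 51, R_n = min(1.2×51×10×450, 2.4×27×10×450) = 275.4 kN/bolt; interior L_c = 90 − 30 = 60, R_n = 291.6 kN/bolt. φR_n = 0.75 × (2×275.4 + 4×291.6) = 1287.9 kN.
Tension rupture (net): A_n = (208 − 2×32)×10 = 1440 mm² (U = 1.0, A_e = A_n). φR_n = 0.75 × 450 × 1440 = 486.0 kN.
Governing: min(1208.4, 1287.9, 486.0) = 486.0 kN → net-section rupture.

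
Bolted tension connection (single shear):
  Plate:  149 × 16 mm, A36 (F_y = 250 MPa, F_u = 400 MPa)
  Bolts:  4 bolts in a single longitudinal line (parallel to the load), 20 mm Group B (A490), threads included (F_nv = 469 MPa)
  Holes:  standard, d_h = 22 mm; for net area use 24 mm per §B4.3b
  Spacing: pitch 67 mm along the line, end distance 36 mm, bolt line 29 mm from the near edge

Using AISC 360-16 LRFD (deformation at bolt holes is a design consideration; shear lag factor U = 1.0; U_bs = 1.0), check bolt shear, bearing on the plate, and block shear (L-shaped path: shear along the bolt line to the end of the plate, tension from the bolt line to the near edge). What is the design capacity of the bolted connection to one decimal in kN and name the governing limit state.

Bolt shear: A_b = π(20)²/4 = 314.16 mm². φR_n = 0.75 × 469 × 314.16 × 4 × 1 = 442.0 kN.
Bearing (16 mm plate, F_u = 400 MPa): end bolts L_c = 36 − 22/2 = 25, R_n = min(1.2×25×16×400, 2.4×20×16×400) = 192 kN/bolt; interior L_c = 67 − 22 = 45, R_n = 307.2 kN/bolt. φR_n = 0.75 × (1×192 + 3×307.2) = 835.2 kN.
Block shear: shear path 1×[36+3×67] = 1×237 mm, A_gv = 3792, A_nv = 1×(237 − 3.5×24)×16 = 2448 mm²; tension to near edge: (29 − 0.5×24)×16 = 272 mm². R_n = min(0.6×400×2448, 0.6×250×3792) + 1.0×400×272 = min(587.52, 568.8) + 108.8 = 677.6 kN. φR_n = 0.75 × 677.6 = 508.2 kN.
Governing: min(442.0, 835.2, 508.2) = 442.0 kN → bolt shear.

442.0 kN (bolt shear governs)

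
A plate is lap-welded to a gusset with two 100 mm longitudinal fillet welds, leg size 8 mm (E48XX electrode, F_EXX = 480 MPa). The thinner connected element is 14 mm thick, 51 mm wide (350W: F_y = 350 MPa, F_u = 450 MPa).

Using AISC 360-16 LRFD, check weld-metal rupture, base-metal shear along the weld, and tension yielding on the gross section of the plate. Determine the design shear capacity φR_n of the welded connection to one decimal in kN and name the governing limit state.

224.9 kN (gross-section yield governs)

Weld metal: throat = 0.707×8 = 5.656 mm, L = 2×100 = 200 mm. φR_n = 0.75 × 0.6 × 480 × 5.656 × 200 = 244.3 kN.
Base metal shear (14 mm plate): yield φR_n = 1.0×0.6×350×14×200 = 588.0 kN; rupture φR_n = 0.75×0.6×450×14×200 = 567.0 kN; take 567.0 kN (rupture).
Tension yield (gross): A_g = 51×14 = 714 mm². φR_n = 0.90 × 350 × 714 = 224.9 kN.
Governing: min(244.3, 567.0, 224.9) = 224.9 kN → gross-section yield.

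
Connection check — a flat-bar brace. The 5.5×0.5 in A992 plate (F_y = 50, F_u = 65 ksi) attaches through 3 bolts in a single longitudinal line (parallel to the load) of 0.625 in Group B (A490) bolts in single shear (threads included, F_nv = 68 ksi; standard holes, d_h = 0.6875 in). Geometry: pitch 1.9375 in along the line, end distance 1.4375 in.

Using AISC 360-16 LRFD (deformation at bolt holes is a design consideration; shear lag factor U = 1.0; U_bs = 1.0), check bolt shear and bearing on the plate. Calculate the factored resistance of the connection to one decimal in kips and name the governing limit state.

46.9 kips (bolt shear governs)

Bolt shear: A_b = π(0.625)²/4 = 0.3068 in². φR_n = 0.75 × 68 × 0.3068 × 3 × 1 = 46.9 kips.
Bearing (0.5 in plate, F_u = 65 ksi): end bolts L_c = 1.4375 − 0.6875/2 = 1.09375, R_n = min(1.2×1.09375×0.5×65, 2.4×0.625×0.5×65) = 42.656 kips/bolt; interior L_c = 1.9375 − 0.6875 = 1.25, R_n = 48.75 kips/bolt. φR_n = 0.75 × (1×42.656 + 2×48.75) = 105.1 kips.
Governing: min(46.9, 105.1) = 46.9 kips → bolt shear.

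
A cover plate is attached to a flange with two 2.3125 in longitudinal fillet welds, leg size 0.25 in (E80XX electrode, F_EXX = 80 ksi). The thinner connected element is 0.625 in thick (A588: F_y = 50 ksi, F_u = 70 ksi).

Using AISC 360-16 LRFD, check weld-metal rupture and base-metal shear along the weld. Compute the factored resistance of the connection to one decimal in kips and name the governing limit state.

29.4 kips (weld metal governs)

Weld metal: throat = 0.707×0.25 = 0.17675 in, L = 2×2.3125 = 4.625 in. φR_n = 0.75 × 0.6 × 80 × 0.17675 × 4.625 = 29.4 kips.
Base metal shear (0.625 in plate): yield φR_n = 1.0×0.6×50×0.625×4.625 = 86.7 kips; rupture φR_n = 0.75×0.6×70×0.625×4.625 = 91.1 kips; take 86.7 kips (yield).
Governing: min(29.4, 86.7) = 29.4 kips → weld metal.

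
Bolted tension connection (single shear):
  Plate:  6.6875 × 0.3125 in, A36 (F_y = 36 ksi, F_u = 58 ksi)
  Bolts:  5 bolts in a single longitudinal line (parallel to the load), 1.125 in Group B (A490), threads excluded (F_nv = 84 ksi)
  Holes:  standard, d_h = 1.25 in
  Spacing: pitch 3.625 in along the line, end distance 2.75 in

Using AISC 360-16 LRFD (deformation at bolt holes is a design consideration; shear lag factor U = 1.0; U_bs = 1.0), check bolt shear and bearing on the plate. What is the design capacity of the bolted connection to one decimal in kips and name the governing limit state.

181.5 kips (bearing governs)

Bolt shear: A_b = π(1.125)²/4 = 0.99402 in². φR_n = 0.75 × 84 × 0.99402 × 5 × 1 = 313.1 kips.
Bearing (0.3125 in plate, F_u = 58 ksi): end bolts L_c = 2.75 − 1.25/2 = 2.125, R_n = min(1.2×2.125×0.3125×58, 2.4×1.125×0.3125×58) = 46.219 kips/bolt; interior L_c = 3.625 − 1.25 = 2.375, R_n = 48.938 kips/bolt. φR_n = 0.75 × (1×46.219 + 4×48.938) = 181.5 kips.
Governing: min(313.1, 181.5) = 181.5 kips → bearing.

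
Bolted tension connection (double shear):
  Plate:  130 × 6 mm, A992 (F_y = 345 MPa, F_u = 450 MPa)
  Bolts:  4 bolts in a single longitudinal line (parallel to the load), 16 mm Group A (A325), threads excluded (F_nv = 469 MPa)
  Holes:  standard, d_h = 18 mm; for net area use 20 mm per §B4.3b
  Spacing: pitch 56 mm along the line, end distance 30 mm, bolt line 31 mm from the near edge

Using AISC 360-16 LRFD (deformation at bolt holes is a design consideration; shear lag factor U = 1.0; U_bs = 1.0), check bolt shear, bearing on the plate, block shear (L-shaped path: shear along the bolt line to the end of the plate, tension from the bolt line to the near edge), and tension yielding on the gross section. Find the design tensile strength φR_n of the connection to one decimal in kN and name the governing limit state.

Bolt shear: A_b = π(16)²/4 = 201.06 mm². φR_n = 0.75 × 469 × 201.06 × 4 × 2 = 565.8 kN.
Bearing (6 mm plate, F_u = 450 MPa): end bolts L_c = 30 − 18/2 = 21, R_n = min(1.2×21×6×450, 2.4×16×6×450) = 68.04 kN/bolt; interior L_c = 56 − 18 = 38, R_n = 103.68 kN/bolt. φR_n = 0.75 × (1×68.04 + 3×103.68) = 284.3 kN.
Block shear: shear path 1×[30+3×56] = 1×198 mm, A_gv = 1188, A_nv = 1×(198 − 3.5×20)×6 = 768 mm²; tension to near edge: (31 − 0.5×20)×6 = 126 mm². R_n = min(0.6×450×768, 0.6×345×1188) + 1.0×450×126 = min(207.36, 245.92) + 56.7 = 264.06 kN. φR_n = 0.75 × 264.06 = 198.0 kN.
Tension yield (gross): A_g = 130×6 = 780 mm². φR_n = 0.90 × 345 × 780 = 242.2 kN.
Governing: min(565.8, 284.3, 198.0, 242.2) = 198.0 kN → block shear.

198.0 kN (block shear governs)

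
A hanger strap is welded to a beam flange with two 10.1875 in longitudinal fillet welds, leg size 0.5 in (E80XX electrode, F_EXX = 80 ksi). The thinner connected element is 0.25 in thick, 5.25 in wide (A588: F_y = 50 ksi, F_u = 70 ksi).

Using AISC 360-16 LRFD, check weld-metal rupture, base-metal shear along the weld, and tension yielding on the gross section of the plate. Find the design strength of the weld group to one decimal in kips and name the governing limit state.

Weld metal: throat = 0.707×0.5 = 0.3535 in, L = 2×10.1875 = 20.375 in. φR_n = 0.75 × 0.6 × 80 × 0.3535 × 20.375 = 259.3 kips.
Base metal shear (0.25 in plate): yield φR_n = 1.0×0.6×50×0.25×20.375 = 152.8 kips; rupture φR_n = 0.75×0.6×70×0.25×20.375 = 160.5 kips; take 152.8 kips (yield).
Tension yield (gross): A_g = 5.25×0.25 = 1.3125 in². φR_n = 0.90 × 50 × 1.3125 = 59.1 kips.
Governing: min(259.3, 152.8, 59.1) = 59.1 kips → gross-section yield.

59.1 kips (gross-section yield governs)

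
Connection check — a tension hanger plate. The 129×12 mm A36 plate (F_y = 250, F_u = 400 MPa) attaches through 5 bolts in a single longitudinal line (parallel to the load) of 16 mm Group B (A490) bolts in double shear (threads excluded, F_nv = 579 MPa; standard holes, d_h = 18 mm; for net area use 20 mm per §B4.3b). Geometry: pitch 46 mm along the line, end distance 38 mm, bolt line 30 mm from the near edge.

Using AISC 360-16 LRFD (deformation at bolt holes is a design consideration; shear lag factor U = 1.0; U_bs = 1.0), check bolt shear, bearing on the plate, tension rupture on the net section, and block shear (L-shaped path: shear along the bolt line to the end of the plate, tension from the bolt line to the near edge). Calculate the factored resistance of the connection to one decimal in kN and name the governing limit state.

Bolt shear: A_b = π(16)²/4 = 201.06 mm². φR_n = 0.75 × 579 × 201.06 × 5 × 2 = 873.1 kN.
Bearing (12 mm plate, F_u = 400 MPa): end bolts L_c = 38 − 18/2 = 29, R_n = min(1.2×29×12×400, 2.4×16×12×400) = 167.04 kN/bolt; interior L_c = 46 − 18 = 28, R_n = 161.28 kN/bolt. φR_n = 0.75 × (1×167.04 + 4×161.28) = 609.1 kN.
Tension rupture (net): A_n = (129 − 1×20)×12 = 1308 mm² (U = 1.0, A_e = A_n). φR_n = 0.75 × 400 × 1308 = 392.4 kN.
Block shear: shear path 1×[38+4×46] = 1×222 mm, A_gv = 2664, A_nv = 1×(222 − 4.5×20)×12 = 1584 mm²; tension to near edge: (30 − 0.5×20)×12 = 240 mm². R_n = min(0.6×400×1584, 0.6×250×2664) + 1.0×400×240 = min(380.16, 399.6) + 96 = 476.16 kN. φR_n = 0.75 × 476.16 = 357.1 kN.
Governing: min(873.1, 609.1, 392.4, 357.1) = 357.1 kN → block shear.

357.1 kN (block shear governs)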